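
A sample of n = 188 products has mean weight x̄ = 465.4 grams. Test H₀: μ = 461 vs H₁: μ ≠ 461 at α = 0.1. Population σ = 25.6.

z = (x̄ - μ₀)/(σ/√n) = (465.4 - 461)/(25.6/√188) = 2.357. Critical value: ±1.645. Since |2.357| > 1.645, Reject H₀.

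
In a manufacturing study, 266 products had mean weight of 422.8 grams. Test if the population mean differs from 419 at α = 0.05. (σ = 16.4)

z = (x̄ - μ₀)/(σ/√n) = (422.8 - 419)/(16.4/√266) = 3.779. Critical value: ±1.96. Since |3.779| > 1.96, Reject H₀.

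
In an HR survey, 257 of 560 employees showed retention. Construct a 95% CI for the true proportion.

p̂ = 0.459. CI = p̂ ± z*√(p̂(1-p̂)/n) = (0.418, 0.5)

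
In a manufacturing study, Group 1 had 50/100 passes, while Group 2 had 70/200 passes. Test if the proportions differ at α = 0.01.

p̂₁ = 0.5, p̂₂ = 0.35, pooled p̂ = 0.4. z = 2.5. Critical: ±2.576. Fail to reject H₀.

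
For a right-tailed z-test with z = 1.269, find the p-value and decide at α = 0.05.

p = P(Z > 1.269) = 1 - Φ(1.269) ≈ 0.1022. Since p ≥ 0.05, fail to reject H₀ (not significant) at α = 0.05.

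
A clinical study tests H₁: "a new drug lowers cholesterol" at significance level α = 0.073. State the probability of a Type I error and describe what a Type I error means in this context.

P(Type I error) = α = 0.073. A Type I error is rejecting H₀ when H₀ is actually true (false positive) — here, concluding that a new drug lowers cholesterol when in fact this is not the case. Consequence: approving an ineffective drug — patients take a useless medication and may skip effective alternatives.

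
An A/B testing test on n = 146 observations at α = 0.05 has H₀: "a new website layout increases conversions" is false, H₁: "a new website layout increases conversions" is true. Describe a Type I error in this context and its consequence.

Type I error: rejecting H₀ when it is true — concluding that a new website layout increases conversions when in fact it is not. Consequence: rolling out a layout that doesn't actually help — wasted engineering effort.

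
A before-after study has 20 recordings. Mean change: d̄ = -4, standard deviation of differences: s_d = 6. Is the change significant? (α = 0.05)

t = d̄/(s_d/√n) = -4/(6/√20) = -2.981. df = 19, critical t = ±2.093. Reject H₀.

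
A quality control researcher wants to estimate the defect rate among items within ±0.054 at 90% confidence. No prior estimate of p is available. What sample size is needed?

Conservative approach: use p = 0.5 (maximizes p(1-p) = 0.25). n = z²(0.25)/E² = 1.645²×0.25/0.054² = 232.0 → n = 232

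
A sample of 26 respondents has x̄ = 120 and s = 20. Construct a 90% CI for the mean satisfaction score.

CI = x̄ ± t*(s/√n) = 120 ± 1.708(20/√26) = (113.3, 126.7)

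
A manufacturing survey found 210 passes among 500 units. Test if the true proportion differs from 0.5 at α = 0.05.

p̂ = 0.42, p₀ = 0.5. z = (p̂ - p₀)/√(p₀(1-p₀)/n) = -3.578. Critical: ±1.96. Reject H₀.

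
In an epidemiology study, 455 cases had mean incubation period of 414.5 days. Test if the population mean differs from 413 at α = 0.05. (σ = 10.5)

z = (x̄ - μ₀)/(σ/√n) = (414.5 - 413)/(10.5/√455) = 3.047. Critical value: ±1.96. Since |3.047| > 1.96, Reject H₀.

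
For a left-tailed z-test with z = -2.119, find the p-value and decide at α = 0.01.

p = P(Z < -2.119) = Φ(-2.119) ≈ 0.017. Since p ≥ 0.01, fail to reject H₀ (not significant) at α = 0.01.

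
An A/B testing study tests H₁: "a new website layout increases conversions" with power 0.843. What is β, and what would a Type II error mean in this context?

β = 1 - power = 1 - 0.843 = 0.157. A Type II error is failing to reject H₀ when H₀ is false (false negative) — here, failing to conclude that a new website layout increases conversions when in fact it is true. Consequence: discarding a layout that would have improved conversions — lost revenue.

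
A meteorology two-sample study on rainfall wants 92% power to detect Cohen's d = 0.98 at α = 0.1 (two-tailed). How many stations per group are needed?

z_{α/2} = 1.645, z_β = Φ⁻¹(0.92) = 1.405. For large effect (d = 0.98): n per group = 2(z_{α/2} + z_β)²/d² = 2(1.645 + 1.405)²/0.98² = 19.4 → 20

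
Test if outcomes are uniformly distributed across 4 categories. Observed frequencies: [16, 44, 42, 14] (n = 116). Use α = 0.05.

Expected = 29 each. χ² = Σ(O-E)²/E = 27.172. df = 3, critical value = 7.815. Reject H₀.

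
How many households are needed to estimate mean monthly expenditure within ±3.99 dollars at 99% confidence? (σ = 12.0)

n = (z*σ/E)² = (2.576×12.0/3.99)² = 60.02 → n = 61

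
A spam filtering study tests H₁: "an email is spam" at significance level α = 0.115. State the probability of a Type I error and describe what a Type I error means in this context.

P(Type I error) = α = 0.115. A Type I error is rejecting H₀ when H₀ is actually true (false positive) — here, concluding that an email is spam when in fact this is not the case. Consequence: a legitimate email is sent to the spam folder and the user misses it.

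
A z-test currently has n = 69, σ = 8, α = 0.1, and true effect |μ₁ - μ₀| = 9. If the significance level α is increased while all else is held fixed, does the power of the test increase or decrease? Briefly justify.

Power increases: a larger α lowers the critical value, so more of the H₁ sampling distribution falls in the rejection region.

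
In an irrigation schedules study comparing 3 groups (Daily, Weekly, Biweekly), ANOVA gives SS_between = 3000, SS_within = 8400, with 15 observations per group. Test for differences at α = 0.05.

df_between = 2, df_within = 42. F = MS_between/MS_within = 1500.0/200.0 = 7.5. F_crit ≈ 3.22. Reject H₀. At least one mean differs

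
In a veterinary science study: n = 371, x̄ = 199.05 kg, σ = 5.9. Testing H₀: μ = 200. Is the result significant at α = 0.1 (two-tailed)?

z = (199.05 - 200)/(5.9/√371) = -3.101. Since |z| > 1.645, significant at α = 0.1.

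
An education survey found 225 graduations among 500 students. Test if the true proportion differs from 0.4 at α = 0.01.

p̂ = 0.45, p₀ = 0.4. z = (p̂ - p₀)/√(p₀(1-p₀)/n) = 2.282. Critical: ±2.576. Fail to reject H₀.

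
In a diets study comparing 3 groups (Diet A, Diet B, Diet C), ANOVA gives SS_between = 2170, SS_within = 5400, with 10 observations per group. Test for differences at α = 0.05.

df_between = 2, df_within = 27. F = MS_between/MS_within = 1085.0/200.0 = 5.425. F_crit ≈ 3.354. Reject H₀. At least one mean differs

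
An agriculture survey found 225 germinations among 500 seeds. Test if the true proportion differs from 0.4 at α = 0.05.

p̂ = 0.45, p₀ = 0.4. z = (p̂ - p₀)/√(p₀(1-p₀)/n) = 2.282. Critical: ±1.96. Reject H₀.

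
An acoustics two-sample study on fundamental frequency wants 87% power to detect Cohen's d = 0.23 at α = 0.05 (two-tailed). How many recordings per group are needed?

z_{α/2} = 1.96, z_β = Φ⁻¹(0.87) = 1.126. For small effect (d = 0.23): n per group = 2(z_{α/2} + z_β)²/d² = 2(1.96 + 1.126)²/0.23² = 360.1 → 361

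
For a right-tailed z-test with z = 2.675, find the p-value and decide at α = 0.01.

p = P(Z > 2.675) = 1 - Φ(2.675) ≈ 0.0037. Since p < 0.01, reject H₀ (significant) at α = 0.01.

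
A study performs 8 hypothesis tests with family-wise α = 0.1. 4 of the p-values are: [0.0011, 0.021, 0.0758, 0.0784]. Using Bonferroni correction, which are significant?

Bonferroni α = 0.1/8 = 0.0125. Significant p-values: [0.0011]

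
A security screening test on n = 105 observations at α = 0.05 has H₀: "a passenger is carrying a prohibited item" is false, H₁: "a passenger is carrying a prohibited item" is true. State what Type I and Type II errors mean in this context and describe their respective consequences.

Type I (false positive): concluding that a passenger is carrying a prohibited item when it is not — detaining an innocent passenger — delay and inconvenience. Type II (false negative): failing to conclude that a passenger is carrying a prohibited item when it is — letting a prohibited item through — security breach. Which is costlier depends on domain priorities and is a judgement call rather than a statistical fact.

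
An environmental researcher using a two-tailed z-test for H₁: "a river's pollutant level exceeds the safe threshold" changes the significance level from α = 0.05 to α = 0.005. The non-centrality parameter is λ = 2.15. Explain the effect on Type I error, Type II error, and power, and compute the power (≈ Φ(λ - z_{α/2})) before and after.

Decreasing α from 0.05 to 0.005:
• Type I error rate decreases (α is the Type I rate by definition).
• Critical value moves from z_{α/2} = 1.96 to 2.807, so power = Φ(λ - z_{α/2}) goes from Φ(2.15 - 1.96) = 0.575 to Φ(2.15 - 2.807) = 0.256.
• Type II error rate β = 1 - power therefore increases (0.425 → 0.744).
Appropriate when false positives are costly — here, shutting down a compliant factory unnecessarily.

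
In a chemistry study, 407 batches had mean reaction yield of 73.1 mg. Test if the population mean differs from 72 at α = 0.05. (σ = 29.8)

z = (x̄ - μ₀)/(σ/√n) = (73.1 - 72)/(29.8/√407) = 0.745. Critical value: ±1.96. Since |0.745| ≤ 1.96, Fail to reject H₀.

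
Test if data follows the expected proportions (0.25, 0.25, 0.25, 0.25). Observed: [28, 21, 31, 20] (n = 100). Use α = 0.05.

Expected: [25.0, 25.0, 25.0, 25.0]. χ² = 3.44. df = 3, critical = 7.815. Fail to reject H₀.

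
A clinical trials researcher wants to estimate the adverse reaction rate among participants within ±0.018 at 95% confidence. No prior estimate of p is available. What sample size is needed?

Conservative approach: use p = 0.5 (maximizes p(1-p) = 0.25). n = z²(0.25)/E² = 1.96²×0.25/0.018² = 2964.2 → n = 2965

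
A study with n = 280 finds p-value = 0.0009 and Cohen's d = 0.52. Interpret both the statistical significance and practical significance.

Statistically significant (p = 0.0009 < 0.05). Cohen's d = 0.52 indicates a medium effect size. Both statistical and practical significance should be considered.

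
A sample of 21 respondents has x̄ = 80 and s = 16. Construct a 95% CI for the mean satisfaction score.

CI = x̄ ± t*(s/√n) = 80 ± 2.086(16/√21) = (72.72, 87.28)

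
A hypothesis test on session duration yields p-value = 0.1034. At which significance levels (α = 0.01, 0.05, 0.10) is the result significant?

p = 0.1034. Not significant at any of the given levels.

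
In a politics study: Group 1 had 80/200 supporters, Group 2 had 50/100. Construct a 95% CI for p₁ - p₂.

p̂₁ = 0.4, p̂₂ = 0.5. Difference = -0.1. CI = (-0.219, 0.019)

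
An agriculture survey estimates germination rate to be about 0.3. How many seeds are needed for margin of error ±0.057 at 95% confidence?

n = z²p(1-p)/E² = 1.96²×0.3×0.7/0.057² = 248.3 → n = 249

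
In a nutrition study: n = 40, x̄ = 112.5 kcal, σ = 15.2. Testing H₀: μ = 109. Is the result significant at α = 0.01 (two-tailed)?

z = (112.5 - 109)/(15.2/√40) = 1.456. Since |z| ≤ 2.576, not significant at α = 0.01.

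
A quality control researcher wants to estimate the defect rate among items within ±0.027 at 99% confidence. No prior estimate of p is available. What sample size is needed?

Conservative approach: use p = 0.5 (maximizes p(1-p) = 0.25). n = z²(0.25)/E² = 2.576²×0.25/0.027² = 2275.6 → n = 2276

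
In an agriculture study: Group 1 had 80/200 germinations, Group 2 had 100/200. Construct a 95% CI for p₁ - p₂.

p̂₁ = 0.4, p̂₂ = 0.5. Difference = -0.1. CI = (-0.197, -0.003)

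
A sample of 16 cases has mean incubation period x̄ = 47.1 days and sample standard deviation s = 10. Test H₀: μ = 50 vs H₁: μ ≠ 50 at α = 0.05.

t = (x̄ - μ₀)/(s/√n) = (47.1 - 50)/(10/√16) = -1.16. df = 15, critical t = ±2.131. Fail to reject H₀.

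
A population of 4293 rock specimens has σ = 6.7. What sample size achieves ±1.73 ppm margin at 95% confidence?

Without FPC: n₀ = (1.96×6.7/1.73)² = 57.62. With FPC: n = n₀N/(n₀+N-1) = 56.9 → n = 57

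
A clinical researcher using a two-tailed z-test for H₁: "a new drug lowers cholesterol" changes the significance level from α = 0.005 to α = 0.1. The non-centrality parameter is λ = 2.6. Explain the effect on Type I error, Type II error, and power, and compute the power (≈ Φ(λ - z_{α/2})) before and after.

Increasing α from 0.005 to 0.1:
• Type I error rate increases (α is the Type I rate by definition).
• Critical value moves from z_{α/2} = 2.807 to 1.645, so power = Φ(λ - z_{α/2}) goes from Φ(2.6 - 2.807) = 0.418 to Φ(2.6 - 1.645) = 0.83.
• Type II error rate β = 1 - power therefore decreases (0.582 → 0.17).
Appropriate when false negatives are costly — here, shelving an effective drug — patients miss out on a treatment that would have helped.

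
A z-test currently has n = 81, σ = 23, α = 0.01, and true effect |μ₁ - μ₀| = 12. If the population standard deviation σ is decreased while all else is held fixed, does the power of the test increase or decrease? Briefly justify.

Power increases: a smaller σ shrinks the standard error σ/√n, moving the sampling distribution under H₁ further from the critical value.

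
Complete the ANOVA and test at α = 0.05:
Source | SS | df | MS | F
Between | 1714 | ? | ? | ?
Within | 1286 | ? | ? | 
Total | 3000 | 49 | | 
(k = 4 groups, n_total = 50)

df_between = 3, df_within = 46. MS_between = 571.33, MS_within = 27.96. F = 20.436, F_crit ≈ 2.807. Reject H₀.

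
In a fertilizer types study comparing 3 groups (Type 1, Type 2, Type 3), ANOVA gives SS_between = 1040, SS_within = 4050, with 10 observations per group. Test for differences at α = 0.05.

df_between = 2, df_within = 27. F = MS_between/MS_within = 520.0/150.0 = 3.467. F_crit ≈ 3.354. Reject H₀. At least one mean differs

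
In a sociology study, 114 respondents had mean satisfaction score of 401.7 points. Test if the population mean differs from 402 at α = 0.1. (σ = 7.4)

z = (x̄ - μ₀)/(σ/√n) = (401.7 - 402)/(7.4/√114) = -0.433. Critical value: ±1.645. Since |-0.433| ≤ 1.645, Fail to reject H₀.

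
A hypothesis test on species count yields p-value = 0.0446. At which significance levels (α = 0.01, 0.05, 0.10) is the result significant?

p = 0.0446. Significant at: α = 0.05, 0.1.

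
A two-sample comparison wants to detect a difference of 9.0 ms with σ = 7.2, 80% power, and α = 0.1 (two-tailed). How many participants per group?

n per group = 2(z_α/2 + z_β)²σ²/d² = 2×(1.645 + 0.84)²×7.2²/9.0² = 7.9 → n = 8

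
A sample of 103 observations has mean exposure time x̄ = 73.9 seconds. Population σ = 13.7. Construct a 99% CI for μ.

CI = x̄ ± z*(σ/√n) = 73.9 ± 2.576(13.7/√103) = 73.9 ± 3.48 = (70.42, 77.38)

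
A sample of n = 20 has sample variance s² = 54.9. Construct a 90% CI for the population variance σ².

df = 19. χ²_{0.05} = 30.144, χ²_{0.95} = 10.117. CI for σ² = ((n-1)s²/χ²_{α/2}, (n-1)s²/χ²_{1-α/2}) = (19·54.9/30.144, 19·54.9/10.117) = (34.6, 103.1)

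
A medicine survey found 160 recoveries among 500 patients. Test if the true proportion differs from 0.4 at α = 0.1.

p̂ = 0.32, p₀ = 0.4. z = (p̂ - p₀)/√(p₀(1-p₀)/n) = -3.651. Critical: ±1.645. Reject H₀.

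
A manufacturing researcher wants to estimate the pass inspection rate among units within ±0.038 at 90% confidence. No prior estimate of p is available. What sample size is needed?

Conservative approach: use p = 0.5 (maximizes p(1-p) = 0.25). n = z²(0.25)/E² = 1.645²×0.25/0.038² = 468.5 → n = 469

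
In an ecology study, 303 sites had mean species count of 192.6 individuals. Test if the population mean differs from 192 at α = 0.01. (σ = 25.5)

z = (x̄ - μ₀)/(σ/√n) = (192.6 - 192)/(25.5/√303) = 0.41. Critical value: ±2.576. Since |0.41| ≤ 2.576, Fail to reject H₀.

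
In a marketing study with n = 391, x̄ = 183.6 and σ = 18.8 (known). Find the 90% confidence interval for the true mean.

CI = x̄ ± z*(σ/√n) = 183.6 ± 1.645(18.8/√391) = 183.6 ± 1.56 = (182.04, 185.16)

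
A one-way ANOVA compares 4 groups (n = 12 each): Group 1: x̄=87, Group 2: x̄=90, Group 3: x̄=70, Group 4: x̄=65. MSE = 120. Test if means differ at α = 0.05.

Grand mean = 78.0. SS_between = 5496.0, MS_between = 1832.0. F = 15.267, F_crit ≈ 2.816. Reject H₀.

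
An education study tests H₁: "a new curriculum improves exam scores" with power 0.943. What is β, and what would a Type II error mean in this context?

β = 1 - power = 1 - 0.943 = 0.057. A Type II error is failing to reject H₀ when H₀ is false (false negative) — here, failing to conclude that a new curriculum improves exam scores when in fact it is true. Consequence: keeping the old curriculum when the new one would have helped students.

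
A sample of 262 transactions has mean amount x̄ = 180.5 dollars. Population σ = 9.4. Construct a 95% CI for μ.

CI = x̄ ± z*(σ/√n) = 180.5 ± 1.96(9.4/√262) = 180.5 ± 1.14 = (179.36, 181.64)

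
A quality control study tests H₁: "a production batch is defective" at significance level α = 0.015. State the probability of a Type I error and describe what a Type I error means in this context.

P(Type I error) = α = 0.015. A Type I error is rejecting H₀ when H₀ is actually true (false positive) — here, concluding that a production batch is defective when in fact this is not the case. Consequence: scrapping a good batch — wasted material and cost for no reason.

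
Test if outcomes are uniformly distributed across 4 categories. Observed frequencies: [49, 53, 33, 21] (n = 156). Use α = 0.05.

Expected = 39 each. χ² = Σ(O-E)²/E = 16.821. df = 3, critical value = 7.815. Reject H₀.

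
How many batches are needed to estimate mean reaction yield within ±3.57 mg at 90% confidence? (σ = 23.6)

n = (z*σ/E)² = (1.645×23.6/3.57)² = 118.3 → n = 119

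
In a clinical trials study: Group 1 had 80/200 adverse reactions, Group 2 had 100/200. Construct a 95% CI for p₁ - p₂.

p̂₁ = 0.4, p̂₂ = 0.5. Difference = -0.1. CI = (-0.197, -0.003)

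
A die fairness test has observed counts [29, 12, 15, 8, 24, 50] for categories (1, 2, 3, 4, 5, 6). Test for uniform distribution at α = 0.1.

Expected = 23 each. χ² = Σ(O-E)²/E = 51.13. df = 5, critical value = 9.236. Reject H₀.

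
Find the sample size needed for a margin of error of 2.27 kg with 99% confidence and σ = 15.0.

n = (z*σ/E)² = (2.576×15.0/2.27)² = 289.7 → n = 290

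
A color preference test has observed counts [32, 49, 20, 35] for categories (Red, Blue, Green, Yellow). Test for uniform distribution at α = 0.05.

Expected = 34 each. χ² = Σ(O-E)²/E = 12.529. df = 3, critical value = 7.815. Reject H₀.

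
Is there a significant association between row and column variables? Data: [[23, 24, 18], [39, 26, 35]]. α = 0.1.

χ² = 2.343. df = 2, critical = 4.605. Fail to reject H₀. No evidence of dependence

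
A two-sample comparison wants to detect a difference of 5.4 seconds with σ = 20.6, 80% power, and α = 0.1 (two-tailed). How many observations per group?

n per group = 2(z_α/2 + z_β)²σ²/d² = 2×(1.645 + 0.84)²×20.6²/5.4² = 179.7 → n = 180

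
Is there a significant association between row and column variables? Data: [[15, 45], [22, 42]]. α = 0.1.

χ² = 1.3. df = 1, critical = 2.706. Fail to reject H₀. No evidence of dependence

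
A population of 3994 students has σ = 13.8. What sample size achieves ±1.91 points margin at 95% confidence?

Without FPC: n₀ = (1.96×13.8/1.91)² = 200.541. With FPC: n = n₀N/(n₀+N-1) = 191.0 → n = 191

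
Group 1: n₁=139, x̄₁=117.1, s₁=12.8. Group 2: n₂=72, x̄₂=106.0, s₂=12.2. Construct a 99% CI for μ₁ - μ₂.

Difference = 11.1. SE = √(12.8²/139 + 12.2²/72) = 1.802. CI = (6.46, 15.74)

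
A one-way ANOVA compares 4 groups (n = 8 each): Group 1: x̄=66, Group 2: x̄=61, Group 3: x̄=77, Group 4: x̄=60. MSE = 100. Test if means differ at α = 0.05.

Grand mean = 66.0. SS_between = 1456.0, MS_between = 485.33. F = 4.853, F_crit ≈ 2.947. Reject H₀.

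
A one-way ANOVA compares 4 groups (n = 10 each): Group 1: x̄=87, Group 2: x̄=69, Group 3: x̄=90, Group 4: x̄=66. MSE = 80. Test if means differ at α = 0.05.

Grand mean = 78.0. SS_between = 4500.0, MS_between = 1500.0. F = 18.75, F_crit ≈ 2.866. Reject H₀.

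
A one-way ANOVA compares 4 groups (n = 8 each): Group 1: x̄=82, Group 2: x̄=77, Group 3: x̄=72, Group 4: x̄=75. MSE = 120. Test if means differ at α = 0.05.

Grand mean = 76.5. SS_between = 424.0, MS_between = 141.33. F = 1.178, F_crit ≈ 2.947. Fail to reject H₀.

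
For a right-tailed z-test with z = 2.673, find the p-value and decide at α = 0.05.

p = P(Z > 2.673) = 1 - Φ(2.673) ≈ 0.0038. Since p < 0.05, reject H₀ (significant) at α = 0.05.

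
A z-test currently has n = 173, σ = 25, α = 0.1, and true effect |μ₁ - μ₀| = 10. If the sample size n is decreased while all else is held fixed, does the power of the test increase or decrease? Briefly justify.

Power decreases: a smaller n inflates the standard error σ/√n, pulling the sampling distribution under H₁ back toward the critical value.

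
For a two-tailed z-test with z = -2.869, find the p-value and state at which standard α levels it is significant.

p = 2·P(Z > |-2.869|) = 2·(1 - Φ(2.869)) ≈ 0.0041. Significant at α = 0.1; Significant at α = 0.05; Significant at α = 0.01.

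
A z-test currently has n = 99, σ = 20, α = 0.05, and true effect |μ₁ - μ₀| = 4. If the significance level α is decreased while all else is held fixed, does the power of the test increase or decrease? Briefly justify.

Power decreases: a smaller α raises the critical value, so less of the H₁ sampling distribution falls in the rejection region.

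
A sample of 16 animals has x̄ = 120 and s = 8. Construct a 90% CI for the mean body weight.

CI = x̄ ± t*(s/√n) = 120 ± 1.753(8/√16) = (116.49, 123.51)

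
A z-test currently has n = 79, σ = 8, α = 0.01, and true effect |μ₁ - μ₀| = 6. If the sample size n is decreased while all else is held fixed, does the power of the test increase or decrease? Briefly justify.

Power decreases: a smaller n inflates the standard error σ/√n, pulling the sampling distribution under H₁ back toward the critical value.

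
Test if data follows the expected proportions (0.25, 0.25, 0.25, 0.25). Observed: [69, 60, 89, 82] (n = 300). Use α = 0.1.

Expected: [75.0, 75.0, 75.0, 75.0]. χ² = 6.747. df = 3, critical = 6.251. Reject H₀.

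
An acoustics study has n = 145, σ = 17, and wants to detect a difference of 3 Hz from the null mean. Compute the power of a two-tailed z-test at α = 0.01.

SE = σ/√n = 17/√145 = 1.412. Non-centrality λ = d/SE = 3/1.412 = 2.125. Power ≈ Φ(λ - z_{α/2}) = Φ(2.125 - 2.576) = Φ(-0.451) = 0.326.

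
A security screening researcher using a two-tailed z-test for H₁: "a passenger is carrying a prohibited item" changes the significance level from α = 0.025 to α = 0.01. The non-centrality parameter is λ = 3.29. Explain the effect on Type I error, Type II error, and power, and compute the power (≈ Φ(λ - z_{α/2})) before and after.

Decreasing α from 0.025 to 0.01:
• Type I error rate decreases (α is the Type I rate by definition).
• Critical value moves from z_{α/2} = 2.241 to 2.576, so power = Φ(λ - z_{α/2}) goes from Φ(3.29 - 2.241) = 0.853 to Φ(3.29 - 2.576) = 0.762.
• Type II error rate β = 1 - power therefore increases (0.147 → 0.238).
Appropriate when false positives are costly — here, detaining an innocent passenger — delay and inconvenience.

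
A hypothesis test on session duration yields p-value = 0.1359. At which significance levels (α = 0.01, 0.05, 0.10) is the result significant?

p = 0.1359. Not significant at any of the given levels.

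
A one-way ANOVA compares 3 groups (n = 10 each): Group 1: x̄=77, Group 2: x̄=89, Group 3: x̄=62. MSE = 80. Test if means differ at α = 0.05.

Grand mean = 76.0. SS_between = 3660.0, MS_between = 1830.0. F = 22.875, F_crit ≈ 3.354. Reject H₀.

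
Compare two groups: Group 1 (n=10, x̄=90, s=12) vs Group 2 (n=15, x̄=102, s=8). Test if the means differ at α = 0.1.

Pooled sp = 9.76. t = -3.011, df = 23. Critical t = ±1.714. Reject H₀.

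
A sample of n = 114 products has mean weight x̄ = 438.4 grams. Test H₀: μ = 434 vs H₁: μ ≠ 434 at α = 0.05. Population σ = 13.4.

z = (x̄ - μ₀)/(σ/√n) = (438.4 - 434)/(13.4/√114) = 3.506. Critical value: ±1.96. Since |3.506| > 1.96, Reject H₀.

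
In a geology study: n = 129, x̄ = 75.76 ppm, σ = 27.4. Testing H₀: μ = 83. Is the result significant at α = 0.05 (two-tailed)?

z = (75.76 - 83)/(27.4/√129) = -3.001. Since |z| > 1.96, significant at α = 0.05.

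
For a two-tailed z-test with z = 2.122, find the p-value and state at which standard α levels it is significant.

p = 2·P(Z > |2.122|) = 2·(1 - Φ(2.122)) ≈ 0.0338. Significant at α = 0.1; Significant at α = 0.05.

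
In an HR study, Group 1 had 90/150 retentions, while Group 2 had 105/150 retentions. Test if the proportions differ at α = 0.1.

p̂₁ = 0.6, p̂₂ = 0.7, pooled p̂ = 0.65. z = -1.816. Critical: ±1.645. Reject H₀.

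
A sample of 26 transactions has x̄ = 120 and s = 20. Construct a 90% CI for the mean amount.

CI = x̄ ± t*(s/√n) = 120 ± 1.708(20/√26) = (113.3, 126.7)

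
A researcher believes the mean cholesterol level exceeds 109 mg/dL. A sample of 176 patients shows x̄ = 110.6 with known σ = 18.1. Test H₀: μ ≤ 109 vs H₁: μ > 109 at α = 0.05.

z = 1.173. Critical value: 1.645. Fail to reject H₀.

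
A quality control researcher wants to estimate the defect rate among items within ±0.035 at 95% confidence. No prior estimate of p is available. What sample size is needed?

Conservative approach: use p = 0.5 (maximizes p(1-p) = 0.25). n = z²(0.25)/E² = 1.96²×0.25/0.035² = 784.0 → n = 784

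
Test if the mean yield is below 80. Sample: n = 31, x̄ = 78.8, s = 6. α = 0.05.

t = (78.8 - 80)/(6/√31) = -1.114, df = 30. Critical t = -1.697. Fail to reject H₀.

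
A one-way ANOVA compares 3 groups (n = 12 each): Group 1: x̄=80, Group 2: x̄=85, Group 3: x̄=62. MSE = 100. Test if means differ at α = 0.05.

Grand mean = 75.67. SS_between = 3512.0, MS_between = 1756.0. F = 17.56, F_crit ≈ 3.285. Reject H₀.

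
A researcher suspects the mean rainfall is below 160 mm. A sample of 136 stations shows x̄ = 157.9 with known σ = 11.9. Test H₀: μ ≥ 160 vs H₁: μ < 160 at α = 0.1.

z = -2.058. Critical value: -1.28. Reject H₀.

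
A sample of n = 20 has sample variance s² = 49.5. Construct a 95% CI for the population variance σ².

df = 19. χ²_{0.025} = 32.852, χ²_{0.975} = 8.907. CI for σ² = ((n-1)s²/χ²_{α/2}, (n-1)s²/χ²_{1-α/2}) = (19·49.5/32.852, 19·49.5/8.907) = (28.63, 105.59)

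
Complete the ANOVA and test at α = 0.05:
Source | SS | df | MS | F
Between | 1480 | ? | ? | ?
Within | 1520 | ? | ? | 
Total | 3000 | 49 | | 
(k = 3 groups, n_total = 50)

df_between = 2, df_within = 47. MS_between = 740.0, MS_within = 32.34. F = 22.882, F_crit ≈ 3.195. Reject H₀.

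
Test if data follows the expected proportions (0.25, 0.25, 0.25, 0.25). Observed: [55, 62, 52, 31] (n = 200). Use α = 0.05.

Expected: [50.0, 50.0, 50.0, 50.0]. χ² = 10.68. df = 3, critical = 7.815. Reject H₀.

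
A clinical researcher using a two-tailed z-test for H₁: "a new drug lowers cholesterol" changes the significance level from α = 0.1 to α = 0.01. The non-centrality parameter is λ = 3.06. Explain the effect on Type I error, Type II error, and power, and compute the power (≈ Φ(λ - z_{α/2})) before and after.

Decreasing α from 0.1 to 0.01:
• Type I error rate decreases (α is the Type I rate by definition).
• Critical value moves from z_{α/2} = 1.645 to 2.576, so power = Φ(λ - z_{α/2}) goes from Φ(3.06 - 1.645) = 0.921 to Φ(3.06 - 2.576) = 0.686.
• Type II error rate β = 1 - power therefore increases (0.079 → 0.314).
Appropriate when false positives are costly — here, approving an ineffective drug — patients take a useless medication and may skip effective alternatives.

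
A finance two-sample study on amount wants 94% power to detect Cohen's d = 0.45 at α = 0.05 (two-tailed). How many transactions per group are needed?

z_{α/2} = 1.96, z_β = Φ⁻¹(0.94) = 1.555. For small effect (d = 0.45): n per group = 2(z_{α/2} + z_β)²/d² = 2(1.96 + 1.555)²/0.45² = 122.03 → 123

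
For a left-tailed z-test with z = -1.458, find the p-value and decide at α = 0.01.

p = P(Z < -1.458) = Φ(-1.458) ≈ 0.0724. Since p ≥ 0.01, fail to reject H₀ (not significant) at α = 0.01.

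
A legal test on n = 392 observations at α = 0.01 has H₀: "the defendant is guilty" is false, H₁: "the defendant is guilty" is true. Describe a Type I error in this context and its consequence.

Type I error: rejecting H₀ when it is true — concluding that the defendant is guilty when in fact it is not. Consequence: convicting an innocent person.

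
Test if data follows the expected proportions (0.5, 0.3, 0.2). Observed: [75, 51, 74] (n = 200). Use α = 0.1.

Expected: [100.0, 60.0, 40.0]. χ² = 36.5. df = 2, critical = 4.605. Reject H₀.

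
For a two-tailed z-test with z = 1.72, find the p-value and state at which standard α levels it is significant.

p = 2·P(Z > |1.72|) = 2·(1 - Φ(1.72)) ≈ 0.0854. Significant at α = 0.1.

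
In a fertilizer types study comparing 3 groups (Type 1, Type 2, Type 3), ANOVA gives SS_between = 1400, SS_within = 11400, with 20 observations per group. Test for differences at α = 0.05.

df_between = 2, df_within = 57. F = MS_between/MS_within = 700.0/200.0 = 3.5. F_crit ≈ 3.159. Reject H₀. At least one mean differs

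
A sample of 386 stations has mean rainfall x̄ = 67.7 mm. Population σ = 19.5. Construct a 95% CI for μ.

CI = x̄ ± z*(σ/√n) = 67.7 ± 1.96(19.5/√386) = 67.7 ± 1.95 = (65.75, 69.65)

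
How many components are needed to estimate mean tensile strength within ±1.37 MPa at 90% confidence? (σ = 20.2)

n = (z*σ/E)² = (1.645×20.2/1.37)² = 588.3 → n = 589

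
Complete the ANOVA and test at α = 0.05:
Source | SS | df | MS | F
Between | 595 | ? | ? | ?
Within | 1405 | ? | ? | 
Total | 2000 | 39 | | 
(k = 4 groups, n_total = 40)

df_between = 3, df_within = 36. MS_between = 198.33, MS_within = 39.03. F = 5.082, F_crit ≈ 2.866. Reject H₀.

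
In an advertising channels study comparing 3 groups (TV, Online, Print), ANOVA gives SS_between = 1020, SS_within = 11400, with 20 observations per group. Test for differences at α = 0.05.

df_between = 2, df_within = 57. F = MS_between/MS_within = 510.0/200.0 = 2.55. F_crit ≈ 3.159. Fail to reject H₀.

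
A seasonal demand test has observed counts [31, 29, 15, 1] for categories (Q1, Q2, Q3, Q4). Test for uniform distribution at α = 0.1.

Expected = 19 each. χ² = Σ(O-E)²/E = 30.737. df = 3, critical value = 6.251. Reject H₀.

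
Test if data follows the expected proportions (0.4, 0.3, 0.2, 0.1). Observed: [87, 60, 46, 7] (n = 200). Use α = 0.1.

Expected: [80.0, 60.0, 40.0, 20.0]. χ² = 9.962. df = 3, critical = 6.251. Reject H₀.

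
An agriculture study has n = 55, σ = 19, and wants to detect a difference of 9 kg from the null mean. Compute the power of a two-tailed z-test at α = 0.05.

SE = σ/√n = 19/√55 = 2.562. Non-centrality λ = d/SE = 9/2.562 = 3.513. Power ≈ Φ(λ - z_{α/2}) = Φ(3.513 - 1.96) = Φ(1.553) = 0.94.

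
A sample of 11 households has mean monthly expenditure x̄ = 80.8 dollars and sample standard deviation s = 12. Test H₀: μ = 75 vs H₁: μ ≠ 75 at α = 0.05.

t = (x̄ - μ₀)/(s/√n) = (80.8 - 75)/(12/√11) = 1.603. df = 10, critical t = ±2.228. Fail to reject H₀.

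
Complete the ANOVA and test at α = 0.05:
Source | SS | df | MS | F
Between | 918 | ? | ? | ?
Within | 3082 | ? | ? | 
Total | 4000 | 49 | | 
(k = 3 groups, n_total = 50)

df_between = 2, df_within = 47. MS_between = 459.0, MS_within = 65.57. F = 7.0, F_crit ≈ 3.195. Reject H₀.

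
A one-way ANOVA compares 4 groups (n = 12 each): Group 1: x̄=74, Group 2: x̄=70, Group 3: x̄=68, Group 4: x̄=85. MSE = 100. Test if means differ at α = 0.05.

Grand mean = 74.25. SS_between = 2073.0, MS_between = 691.0. F = 6.91, F_crit ≈ 2.816. Reject H₀.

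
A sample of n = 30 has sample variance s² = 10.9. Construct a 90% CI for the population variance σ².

df = 29. χ²_{0.05} = 42.557, χ²_{0.95} = 17.708. CI for σ² = ((n-1)s²/χ²_{α/2}, (n-1)s²/χ²_{1-α/2}) = (29·10.9/42.557, 29·10.9/17.708) = (7.43, 17.85)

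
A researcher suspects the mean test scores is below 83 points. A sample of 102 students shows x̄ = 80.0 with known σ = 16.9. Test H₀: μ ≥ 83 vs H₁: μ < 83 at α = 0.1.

z = -1.793. Critical value: -1.28. Reject H₀.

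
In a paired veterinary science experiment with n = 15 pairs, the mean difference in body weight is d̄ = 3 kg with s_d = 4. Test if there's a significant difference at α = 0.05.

t = d̄/(s_d/√n) = 3/(4/√15) = 2.905. df = 14, critical t = ±2.145. Reject H₀.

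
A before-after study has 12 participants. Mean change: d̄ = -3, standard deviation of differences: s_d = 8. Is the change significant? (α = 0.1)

t = d̄/(s_d/√n) = -3/(8/√12) = -1.299. df = 11, critical t = ±1.796. Fail to reject H₀.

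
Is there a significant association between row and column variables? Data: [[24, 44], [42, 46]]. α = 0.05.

χ² = 2.429. df = 1, critical = 3.841. Fail to reject H₀. No evidence of dependence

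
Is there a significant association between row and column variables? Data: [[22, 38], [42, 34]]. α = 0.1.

χ² = 4.654. df = 1, critical = 2.706. Reject H₀. Variables are dependent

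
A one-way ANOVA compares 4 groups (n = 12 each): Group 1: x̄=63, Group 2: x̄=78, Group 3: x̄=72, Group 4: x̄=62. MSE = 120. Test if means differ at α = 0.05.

Grand mean = 68.75. SS_between = 2097.0, MS_between = 699.0. F = 5.825, F_crit ≈ 2.816. Reject H₀.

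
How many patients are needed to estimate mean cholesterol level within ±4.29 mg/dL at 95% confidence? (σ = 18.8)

n = (z*σ/E)² = (1.96×18.8/4.29)² = 73.8 → n = 74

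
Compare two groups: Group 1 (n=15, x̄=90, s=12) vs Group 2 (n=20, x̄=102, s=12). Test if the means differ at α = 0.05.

Pooled sp = 12.0. t = -2.928, df = 33. Critical t = ±2.035. Reject H₀.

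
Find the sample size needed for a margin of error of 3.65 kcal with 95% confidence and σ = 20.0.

n = (z*σ/E)² = (1.96×20.0/3.65)² = 115.3 → n = 116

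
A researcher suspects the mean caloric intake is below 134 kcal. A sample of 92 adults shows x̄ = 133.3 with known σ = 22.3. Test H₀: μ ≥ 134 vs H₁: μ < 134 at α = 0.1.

z = -0.301. Critical value: -1.28. Fail to reject H₀.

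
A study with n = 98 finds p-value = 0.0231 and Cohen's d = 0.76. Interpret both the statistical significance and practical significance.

Statistically significant (p = 0.0231 < 0.05). Cohen's d = 0.76 indicates a medium effect size. Both statistical and practical significance should be considered.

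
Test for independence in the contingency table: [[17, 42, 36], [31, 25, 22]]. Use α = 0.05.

χ² = 10.204. df = 2, critical = 5.991. Reject H₀. Variables are dependent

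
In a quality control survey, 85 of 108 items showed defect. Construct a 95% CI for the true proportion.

p̂ = 0.787. CI = p̂ ± z*√(p̂(1-p̂)/n) = (0.71, 0.864)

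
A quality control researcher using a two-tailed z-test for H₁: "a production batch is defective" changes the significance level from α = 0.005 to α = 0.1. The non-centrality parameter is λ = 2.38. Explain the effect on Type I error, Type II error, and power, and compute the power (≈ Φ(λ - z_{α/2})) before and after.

Increasing α from 0.005 to 0.1:
• Type I error rate increases (α is the Type I rate by definition).
• Critical value moves from z_{α/2} = 2.807 to 1.645, so power = Φ(λ - z_{α/2}) goes from Φ(2.38 - 2.807) = 0.335 to Φ(2.38 - 1.645) = 0.769.
• Type II error rate β = 1 - power therefore decreases (0.665 → 0.231).
Appropriate when false negatives are costly — here, shipping a defective batch — faulty products reach customers.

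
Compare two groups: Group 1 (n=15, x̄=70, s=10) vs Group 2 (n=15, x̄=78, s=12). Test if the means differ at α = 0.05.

Pooled sp = 11.05. t = -1.984, df = 28. Critical t = ±2.048. Fail to reject H₀.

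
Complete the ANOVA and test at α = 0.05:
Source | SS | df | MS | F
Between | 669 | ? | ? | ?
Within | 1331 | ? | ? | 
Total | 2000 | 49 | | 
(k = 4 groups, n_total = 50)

df_between = 3, df_within = 46. MS_between = 223.0, MS_within = 28.93. F = 7.707, F_crit ≈ 2.807. Reject H₀.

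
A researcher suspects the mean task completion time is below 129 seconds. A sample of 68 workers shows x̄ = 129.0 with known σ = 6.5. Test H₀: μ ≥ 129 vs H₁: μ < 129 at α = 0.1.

z = 0.0. Critical value: -1.28. Fail to reject H₀.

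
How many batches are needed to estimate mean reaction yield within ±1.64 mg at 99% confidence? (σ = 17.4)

n = (z*σ/E)² = (2.576×17.4/1.64)² = 747.0 → n = 747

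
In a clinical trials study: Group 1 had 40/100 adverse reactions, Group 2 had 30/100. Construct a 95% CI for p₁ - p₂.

p̂₁ = 0.4, p̂₂ = 0.3. Difference = 0.1. CI = (-0.031, 0.231)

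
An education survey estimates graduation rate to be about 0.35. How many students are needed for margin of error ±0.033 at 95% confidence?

n = z²p(1-p)/E² = 1.96²×0.35×0.65/0.033² = 802.5 → n = 803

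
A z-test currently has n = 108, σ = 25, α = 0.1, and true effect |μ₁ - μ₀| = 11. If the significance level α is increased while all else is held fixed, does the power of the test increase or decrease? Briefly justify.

Power increases: a larger α lowers the critical value, so more of the H₁ sampling distribution falls in the rejection region.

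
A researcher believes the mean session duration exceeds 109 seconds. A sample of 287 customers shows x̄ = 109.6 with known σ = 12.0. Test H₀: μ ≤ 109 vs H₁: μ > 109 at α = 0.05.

z = 0.847. Critical value: 1.645. Fail to reject H₀.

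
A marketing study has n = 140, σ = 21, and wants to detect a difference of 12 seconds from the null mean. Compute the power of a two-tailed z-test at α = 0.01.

SE = σ/√n = 21/√140 = 1.775. Non-centrality λ = d/SE = 12/1.775 = 6.761. Power ≈ Φ(λ - z_{α/2}) = Φ(6.761 - 2.576) = Φ(4.185) = 1.0.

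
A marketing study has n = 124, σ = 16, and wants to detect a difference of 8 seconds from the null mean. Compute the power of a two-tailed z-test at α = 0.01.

SE = σ/√n = 16/√124 = 1.437. Non-centrality λ = d/SE = 8/1.437 = 5.568. Power ≈ Φ(λ - z_{α/2}) = Φ(5.568 - 2.576) = Φ(2.992) = 0.999.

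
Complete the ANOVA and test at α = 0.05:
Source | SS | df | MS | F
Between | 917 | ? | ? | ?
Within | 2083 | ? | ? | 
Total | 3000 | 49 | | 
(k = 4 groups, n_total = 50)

df_between = 3, df_within = 46. MS_between = 305.67, MS_within = 45.28. F = 6.75, F_crit ≈ 2.807. Reject H₀.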